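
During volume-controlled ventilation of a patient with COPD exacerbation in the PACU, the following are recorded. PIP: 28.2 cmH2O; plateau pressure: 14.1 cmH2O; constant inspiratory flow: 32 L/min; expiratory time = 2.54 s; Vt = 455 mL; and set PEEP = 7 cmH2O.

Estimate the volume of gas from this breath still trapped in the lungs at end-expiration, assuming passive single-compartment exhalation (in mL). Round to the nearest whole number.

Flow: 32 L/min ÷ 60 = 0.5333 L/s.
R = (PIP − Pplat)/V̇ = (28.2 − 14.1) / 0.5333 = 14.1/0.5333 = 26.439 cmH2O·s/L.
C = Vt/(Pplat − PEEP) = 455.0 / (14.1 − 7) = 455.0/7.1 = 64.085 mL/cmH2O.
τ = R × C = 26.439 × 0.06409 L/cmH2O = 1.694 s.
Fraction remaining = e^(−Te/τ) = e^(−2.54/1.694) = 0.2233.
Trapped volume = 455.0 × 0.2233 = 101.6 mL.

102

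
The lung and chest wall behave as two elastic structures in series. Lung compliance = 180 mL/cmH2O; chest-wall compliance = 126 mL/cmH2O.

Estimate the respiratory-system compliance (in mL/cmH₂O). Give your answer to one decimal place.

Lung and chest wall are elastances in series: 1/Crs = 1/CL + 1/Ccw.
1/Crs = 1/180 + 1/126 = 0.01349.
Crs = 74.129 mL/cmH2O.

74.1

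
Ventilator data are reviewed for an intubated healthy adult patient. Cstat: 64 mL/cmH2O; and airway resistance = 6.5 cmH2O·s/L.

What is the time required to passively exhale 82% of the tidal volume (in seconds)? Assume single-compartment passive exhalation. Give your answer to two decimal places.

0.71

τ = R × C = 6.5 × 64 mL/cmH2O = 6.5 × 0.064 L/cmH2O = 0.416 s.
Exhaled fraction f = 1 − e^(−t/τ) → t = −τ·ln(1 − f) = −0.416·ln(0.18) = 0.7134 s.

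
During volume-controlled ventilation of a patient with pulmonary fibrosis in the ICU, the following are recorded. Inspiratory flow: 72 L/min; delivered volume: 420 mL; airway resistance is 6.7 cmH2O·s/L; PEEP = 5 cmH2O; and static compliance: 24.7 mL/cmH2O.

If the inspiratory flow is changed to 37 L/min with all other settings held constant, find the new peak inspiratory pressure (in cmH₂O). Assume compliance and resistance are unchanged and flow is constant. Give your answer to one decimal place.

Flow: 72 L/min ÷ 60 = 1.2 L/s.
New flow: 37 L/min ÷ 60 = 0.6167 L/s.
PIP = Vt/C + R·V̇ + PEEP (constant-flow equation of motion).
Only the resistive term changes: ΔPIP = R × ΔV̇ = 6.7 × (0.6167 − 1.2) = 6.7 × -0.5833 = -3.908 cmH2O.
Original PIP = 420/24.7 + 6.7×1.2 + 5 = 30.044 cmH2O; new PIP = 30.044 + (-3.908) = 26.136 cmH2O.

26.1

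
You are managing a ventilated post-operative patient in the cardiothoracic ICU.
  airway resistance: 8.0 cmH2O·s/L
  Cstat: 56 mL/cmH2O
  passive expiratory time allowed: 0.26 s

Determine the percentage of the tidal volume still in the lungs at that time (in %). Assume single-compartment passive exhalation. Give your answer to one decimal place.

τ = R × C = 8.0 × 56 mL/cmH2O = 8.0 × 0.056 L/cmH2O = 0.448 s.
Passive exhalation: V(t)/V₀ = e^(−t/τ) = e^(−0.26/0.448) = 0.5597.
Fraction remaining = 0.5597 → 55.97%.

56.0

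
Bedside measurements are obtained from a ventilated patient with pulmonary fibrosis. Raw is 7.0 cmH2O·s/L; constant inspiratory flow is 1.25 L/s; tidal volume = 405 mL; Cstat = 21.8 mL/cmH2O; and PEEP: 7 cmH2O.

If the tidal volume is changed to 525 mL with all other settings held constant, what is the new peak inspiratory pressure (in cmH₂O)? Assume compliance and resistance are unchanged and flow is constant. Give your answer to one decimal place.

PIP = Vt/C + R·V̇ + PEEP (constant-flow equation of motion).
Only the elastic term changes: ΔPIP = ΔVt / C = (525 − 405) / 21.8 = 5.505 cmH2O.
Original PIP = 405/21.8 + 7.0×1.25 + 7 = 34.328 cmH2O; new PIP = 34.328 + (5.505) = 39.833 cmH2O.

39.8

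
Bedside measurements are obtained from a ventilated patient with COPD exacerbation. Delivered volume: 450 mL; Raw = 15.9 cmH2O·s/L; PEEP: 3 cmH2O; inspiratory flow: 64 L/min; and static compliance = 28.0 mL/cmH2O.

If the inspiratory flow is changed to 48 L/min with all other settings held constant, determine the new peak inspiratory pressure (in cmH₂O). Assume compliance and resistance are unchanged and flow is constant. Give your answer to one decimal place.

Flow: 64 L/min ÷ 60 = 1.0667 L/s.
New flow: 48 L/min ÷ 60 = 0.8 L/s.
PIP = Vt/C + R·V̇ + PEEP (constant-flow equation of motion).
Only the resistive term changes: ΔPIP = R × ΔV̇ = 15.9 × (0.8 − 1.0667) = 15.9 × -0.2667 = -4.241 cmH2O.
Original PIP = 450/28.0 + 15.9×1.0667 + 3 = 36.032 cmH2O; new PIP = 36.032 + (-4.241) = 31.791 cmH2O.

31.8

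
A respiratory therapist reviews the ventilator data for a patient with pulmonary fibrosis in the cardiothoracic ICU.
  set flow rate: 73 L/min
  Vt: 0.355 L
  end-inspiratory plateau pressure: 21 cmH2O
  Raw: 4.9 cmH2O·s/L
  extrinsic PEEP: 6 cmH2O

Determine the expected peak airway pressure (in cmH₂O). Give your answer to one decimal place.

27.0

Flow: 73 L/min ÷ 60 = 1.2167 L/s.
PIP = Pplat + Raw × flow = 21 + 4.9 × 1.2167 = 21 + 5.962 = 26.962 cmH2O.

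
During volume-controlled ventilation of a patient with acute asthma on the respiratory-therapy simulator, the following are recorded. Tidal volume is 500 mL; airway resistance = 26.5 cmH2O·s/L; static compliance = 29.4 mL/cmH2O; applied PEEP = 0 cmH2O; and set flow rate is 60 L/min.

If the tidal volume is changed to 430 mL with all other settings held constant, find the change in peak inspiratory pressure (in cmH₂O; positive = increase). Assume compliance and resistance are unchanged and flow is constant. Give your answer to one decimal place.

PIP = Vt/C + R·V̇ + PEEP (constant-flow equation of motion).
Only the elastic term changes: ΔPIP = ΔVt / C = (430 − 500) / 29.4 = -2.381 cmH2O.

-2.4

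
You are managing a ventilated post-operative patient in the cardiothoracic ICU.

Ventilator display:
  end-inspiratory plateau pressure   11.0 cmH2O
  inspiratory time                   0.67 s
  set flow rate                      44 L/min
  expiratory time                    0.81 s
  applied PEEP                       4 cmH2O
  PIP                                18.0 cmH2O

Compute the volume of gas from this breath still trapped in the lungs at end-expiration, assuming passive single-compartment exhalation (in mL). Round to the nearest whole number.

147

Flow: 44 L/min ÷ 60 = 0.7333 L/s.
Vt = flow × Ti = 0.7333 L/s × 0.67 s × 1000 mL/L = 491.31 mL.
R = (PIP − Pplat)/V̇ = (18.0 − 11.0) / 0.7333 = 7.0/0.7333 = 9.546 cmH2O·s/L.
C = Vt/(Pplat − PEEP) = 491.31 / (11.0 − 4) = 491.31/7.0 = 70.187 mL/cmH2O.
τ = R × C = 9.546 × 0.07019 L/cmH2O = 0.67 s.
Fraction remaining = e^(−Te/τ) = e^(−0.81/0.67) = 0.2985.
Trapped volume = 491.31 × 0.2985 = 146.66 mL.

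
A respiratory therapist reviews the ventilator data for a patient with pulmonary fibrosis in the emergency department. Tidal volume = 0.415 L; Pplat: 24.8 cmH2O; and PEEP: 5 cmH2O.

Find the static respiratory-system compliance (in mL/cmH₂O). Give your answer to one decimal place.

Cstat = Vt / (Pplat − PEEP) = 415 / (24.8 − 5) = 415 / 19.8 = 20.96 mL/cmH2O.

21.0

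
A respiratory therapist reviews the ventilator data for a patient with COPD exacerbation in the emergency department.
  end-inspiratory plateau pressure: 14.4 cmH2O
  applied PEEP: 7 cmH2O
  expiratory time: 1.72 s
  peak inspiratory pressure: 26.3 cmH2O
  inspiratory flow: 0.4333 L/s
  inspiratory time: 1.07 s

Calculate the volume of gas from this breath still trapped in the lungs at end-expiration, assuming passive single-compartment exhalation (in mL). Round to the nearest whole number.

171

Vt = flow × Ti = 0.4333 L/s × 1.07 s × 1000 mL/L = 463.63 mL.
R = (PIP − Pplat)/V̇ = (26.3 − 14.4) / 0.4333 = 11.9/0.4333 = 27.464 cmH2O·s/L.
C = Vt/(Pplat − PEEP) = 463.63 / (14.4 − 7) = 463.63/7.4 = 62.653 mL/cmH2O.
τ = R × C = 27.464 × 0.06265 L/cmH2O = 1.721 s.
Fraction remaining = e^(−Te/τ) = e^(−1.72/1.721) = 0.3681.
Trapped volume = 463.63 × 0.3681 = 170.66 mL.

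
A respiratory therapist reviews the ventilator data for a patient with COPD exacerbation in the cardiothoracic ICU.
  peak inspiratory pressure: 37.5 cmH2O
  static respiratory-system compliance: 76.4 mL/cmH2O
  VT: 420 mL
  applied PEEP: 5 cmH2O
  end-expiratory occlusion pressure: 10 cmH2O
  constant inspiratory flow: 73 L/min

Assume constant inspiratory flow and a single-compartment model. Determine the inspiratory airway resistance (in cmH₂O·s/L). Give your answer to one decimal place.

Flow: 73 L/min ÷ 60 = 1.2167 L/s.
Total PEEP = 10 cmH2O (set 5 + intrinsic 5); this is the baseline alveolar pressure.
Equation of motion (constant flow): PIP = Vt/C + R·V̇ + PEEP.
R·V̇ = PIP − Vt/C − PEEP = 37.5 − 420/76.4 − 10 = 37.5 − 5.497 − 10 = 22.003 cmH2O.
R = 22.003 / 1.2167 = 18.084 cmH2O·s/L.

18.1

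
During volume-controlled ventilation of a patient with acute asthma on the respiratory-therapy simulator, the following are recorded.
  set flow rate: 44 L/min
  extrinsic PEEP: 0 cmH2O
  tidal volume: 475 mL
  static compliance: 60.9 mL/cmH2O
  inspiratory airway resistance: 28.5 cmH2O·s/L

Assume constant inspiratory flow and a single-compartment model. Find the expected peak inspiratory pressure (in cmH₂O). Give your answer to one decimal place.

28.7

Flow: 44 L/min ÷ 60 = 0.7333 L/s.
Equation of motion (constant flow): PIP = Vt/C + R·V̇ + PEEP.
PIP = 475/60.9 + 28.5×0.7333 + 0 = 7.8 + 20.899 + 0 = 28.699 cmH2O.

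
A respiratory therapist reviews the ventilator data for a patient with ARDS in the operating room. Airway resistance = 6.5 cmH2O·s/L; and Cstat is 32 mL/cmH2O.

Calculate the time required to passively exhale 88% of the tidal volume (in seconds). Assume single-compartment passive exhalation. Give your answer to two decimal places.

0.44

τ = R × C = 6.5 × 32 mL/cmH2O = 6.5 × 0.032 L/cmH2O = 0.208 s.
Exhaled fraction f = 1 − e^(−t/τ) → t = −τ·ln(1 − f) = −0.208·ln(0.12) = 0.441 s.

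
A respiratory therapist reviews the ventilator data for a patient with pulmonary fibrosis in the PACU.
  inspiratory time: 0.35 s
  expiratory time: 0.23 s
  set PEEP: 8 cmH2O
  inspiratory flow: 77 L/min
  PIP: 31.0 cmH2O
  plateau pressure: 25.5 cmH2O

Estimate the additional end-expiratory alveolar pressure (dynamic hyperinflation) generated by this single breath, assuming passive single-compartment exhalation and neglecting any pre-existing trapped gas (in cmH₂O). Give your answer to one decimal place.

Flow: 77 L/min ÷ 60 = 1.2833 L/s.
Vt = flow × Ti = 1.2833 L/s × 0.35 s × 1000 mL/L = 449.16 mL.
R = (PIP − Pplat)/V̇ = (31.0 − 25.5) / 1.2833 = 5.5/1.2833 = 4.286 cmH2O·s/L.
C = Vt/(Pplat − PEEP) = 449.16 / (25.5 − 8) = 449.16/17.5 = 25.666 mL/cmH2O.
τ = R × C = 4.286 × 0.02567 L/cmH2O = 0.11 s.
Fraction remaining = e^(−Te/τ) = e^(−0.23/0.11) = 0.1236; trapped volume = 449.16 × 0.1236 = 55.516 mL.
Additional alveolar pressure from trapping ≈ V_trapped / C = 55.516 / 25.666 = 2.163 cmH2O.

2.2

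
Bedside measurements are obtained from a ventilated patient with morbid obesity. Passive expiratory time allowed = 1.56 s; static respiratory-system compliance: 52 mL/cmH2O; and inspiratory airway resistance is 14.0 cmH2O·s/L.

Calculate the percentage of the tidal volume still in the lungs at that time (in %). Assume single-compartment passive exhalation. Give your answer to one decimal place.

τ = R × C = 14.0 × 52 mL/cmH2O = 14.0 × 0.052 L/cmH2O = 0.728 s.
Passive exhalation: V(t)/V₀ = e^(−t/τ) = e^(−1.56/0.728) = 0.1173.
Fraction remaining = 0.1173 → 11.73%.

11.7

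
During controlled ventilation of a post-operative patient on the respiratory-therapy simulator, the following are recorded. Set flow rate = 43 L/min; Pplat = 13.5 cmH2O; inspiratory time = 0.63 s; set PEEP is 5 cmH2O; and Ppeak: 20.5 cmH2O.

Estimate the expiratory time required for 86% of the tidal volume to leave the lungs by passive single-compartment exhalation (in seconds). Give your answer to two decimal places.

Flow: 43 L/min ÷ 60 = 0.7167 L/s.
Vt = flow × Ti = 0.7167 L/s × 0.63 s × 1000 mL/L = 451.52 mL.
R = (PIP − Pplat)/V̇ = (20.5 − 13.5) / 0.7167 = 7.0/0.7167 = 9.767 cmH2O·s/L.
C = Vt/(Pplat − PEEP) = 451.52 / (13.5 − 5) = 451.52/8.5 = 53.12 mL/cmH2O.
τ = R × C = 9.767 × 0.05312 L/cmH2O = 0.5188 s.
t = −τ·ln(1 − 0.86) = −0.5188·ln(0.14) = 1.02 s.

1.02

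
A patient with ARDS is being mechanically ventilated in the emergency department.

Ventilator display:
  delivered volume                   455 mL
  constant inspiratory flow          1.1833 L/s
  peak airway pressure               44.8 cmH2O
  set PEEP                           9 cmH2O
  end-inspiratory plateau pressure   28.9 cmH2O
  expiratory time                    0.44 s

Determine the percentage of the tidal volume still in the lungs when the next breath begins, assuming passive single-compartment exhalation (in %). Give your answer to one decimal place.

23.9

R = (PIP − Pplat)/V̇ = (44.8 − 28.9) / 1.1833 = 15.9/1.1833 = 13.437 cmH2O·s/L.
C = Vt/(Pplat − PEEP) = 455.0 / (28.9 − 9) = 455.0/19.9 = 22.864 mL/cmH2O.
τ = R × C = 13.437 × 0.02286 L/cmH2O = 0.3072 s.
Fraction remaining at end-expiration = e^(−Te/τ) = e^(−0.44/0.3072) = 0.2388 → 23.88%.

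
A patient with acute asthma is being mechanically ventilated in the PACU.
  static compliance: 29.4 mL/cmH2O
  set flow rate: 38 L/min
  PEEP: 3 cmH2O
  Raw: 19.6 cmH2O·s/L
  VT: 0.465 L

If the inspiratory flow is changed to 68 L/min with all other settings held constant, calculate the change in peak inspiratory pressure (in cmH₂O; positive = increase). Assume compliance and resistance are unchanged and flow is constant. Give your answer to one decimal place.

Flow: 38 L/min ÷ 60 = 0.6333 L/s.
New flow: 68 L/min ÷ 60 = 1.1333 L/s.
PIP = Vt/C + R·V̇ + PEEP (constant-flow equation of motion).
Only the resistive term changes: ΔPIP = R × ΔV̇ = 19.6 × (1.1333 − 0.6333) = 19.6 × 0.5 = 9.8 cmH2O.

9.8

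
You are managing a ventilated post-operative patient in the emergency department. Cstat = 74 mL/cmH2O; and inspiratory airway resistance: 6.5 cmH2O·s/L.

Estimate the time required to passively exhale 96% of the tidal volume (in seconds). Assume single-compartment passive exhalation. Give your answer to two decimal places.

τ = R × C = 6.5 × 74 mL/cmH2O = 6.5 × 0.074 L/cmH2O = 0.481 s.
Exhaled fraction f = 1 − e^(−t/τ) → t = −τ·ln(1 − f) = −0.481·ln(0.04) = 1.548 s.

1.55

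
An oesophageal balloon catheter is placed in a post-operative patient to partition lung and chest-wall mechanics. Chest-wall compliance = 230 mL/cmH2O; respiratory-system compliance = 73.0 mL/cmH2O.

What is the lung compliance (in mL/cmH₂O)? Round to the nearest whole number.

107

1/CL = 1/Crs − 1/Ccw.
1/CL = 1/73.0 − 1/230 = 0.009351.
CL = 106.94 mL/cmH2O.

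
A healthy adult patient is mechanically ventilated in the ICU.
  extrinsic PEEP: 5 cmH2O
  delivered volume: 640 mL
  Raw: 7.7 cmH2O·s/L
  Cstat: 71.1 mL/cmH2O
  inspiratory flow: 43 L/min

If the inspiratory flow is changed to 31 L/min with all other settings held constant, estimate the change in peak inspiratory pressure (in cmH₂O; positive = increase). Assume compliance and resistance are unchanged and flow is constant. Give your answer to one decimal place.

-1.5

Flow: 43 L/min ÷ 60 = 0.7167 L/s.
New flow: 31 L/min ÷ 60 = 0.5167 L/s.
PIP = Vt/C + R·V̇ + PEEP (constant-flow equation of motion).
Only the resistive term changes: ΔPIP = R × ΔV̇ = 7.7 × (0.5167 − 0.7167) = 7.7 × -0.2 = -1.54 cmH2O.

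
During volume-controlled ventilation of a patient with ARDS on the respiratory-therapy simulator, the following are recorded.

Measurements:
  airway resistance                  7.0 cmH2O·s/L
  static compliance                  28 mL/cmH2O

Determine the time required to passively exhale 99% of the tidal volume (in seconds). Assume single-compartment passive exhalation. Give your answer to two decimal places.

0.90

τ = R × C = 7.0 × 28 mL/cmH2O = 7.0 × 0.028 L/cmH2O = 0.196 s.
Exhaled fraction f = 1 − e^(−t/τ) → t = −τ·ln(1 − f) = −0.196·ln(0.01) = 0.9026 s.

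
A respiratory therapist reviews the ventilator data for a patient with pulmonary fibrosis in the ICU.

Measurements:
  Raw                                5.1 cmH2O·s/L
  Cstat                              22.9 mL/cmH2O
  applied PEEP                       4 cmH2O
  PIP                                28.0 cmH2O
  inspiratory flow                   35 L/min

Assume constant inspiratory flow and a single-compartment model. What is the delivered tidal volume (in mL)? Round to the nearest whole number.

481

Flow: 35 L/min ÷ 60 = 0.5833 L/s.
Equation of motion (constant flow): PIP = Vt/C + R·V̇ + PEEP.
Vt/C = PIP − R·V̇ − PEEP = 28.0 − 2.975 − 4 = 21.025 cmH2O.
Vt = C × 21.025 = 22.9 × 21.025 = 481.47 mL.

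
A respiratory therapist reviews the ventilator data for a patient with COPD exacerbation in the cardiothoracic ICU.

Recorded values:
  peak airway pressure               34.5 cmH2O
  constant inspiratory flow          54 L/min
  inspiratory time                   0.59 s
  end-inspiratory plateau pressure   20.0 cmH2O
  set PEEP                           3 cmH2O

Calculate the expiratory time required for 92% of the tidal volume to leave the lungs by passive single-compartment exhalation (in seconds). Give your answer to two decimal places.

1.27

Flow: 54 L/min ÷ 60 = 0.9 L/s.
Vt = flow × Ti = 0.9 L/s × 0.59 s × 1000 mL/L = 531.0 mL.
R = (PIP − Pplat)/V̇ = (34.5 − 20.0) / 0.9 = 14.5/0.9 = 16.111 cmH2O·s/L.
C = Vt/(Pplat − PEEP) = 531.0 / (20.0 − 3) = 531.0/17.0 = 31.235 mL/cmH2O.
τ = R × C = 16.111 × 0.03124 L/cmH2O = 0.5033 s.
t = −τ·ln(1 − 0.92) = −0.5033·ln(0.08) = 1.271 s.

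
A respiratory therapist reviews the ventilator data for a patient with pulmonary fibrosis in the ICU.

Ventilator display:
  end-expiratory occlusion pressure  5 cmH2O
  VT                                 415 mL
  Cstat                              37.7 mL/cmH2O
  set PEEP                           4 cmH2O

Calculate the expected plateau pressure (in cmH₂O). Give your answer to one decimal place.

16.0

End-expiratory occlusion gives total PEEP = 5 cmH2O (intrinsic PEEP = 5 − 4 = 1). Use total PEEP for the elastic gradient.
Pplat = PEEPtotal + Vt / Cstat = 5 + 415 / 37.7 = 5 + 11.008 = 16.008 cmH2O.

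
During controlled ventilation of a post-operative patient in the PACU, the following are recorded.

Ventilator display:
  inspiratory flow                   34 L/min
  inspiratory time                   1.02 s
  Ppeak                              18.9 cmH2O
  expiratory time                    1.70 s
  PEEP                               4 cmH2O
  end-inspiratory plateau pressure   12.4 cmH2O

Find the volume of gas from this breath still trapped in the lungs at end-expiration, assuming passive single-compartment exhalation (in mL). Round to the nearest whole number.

Flow: 34 L/min ÷ 60 = 0.5667 L/s.
Vt = flow × Ti = 0.5667 L/s × 1.02 s × 1000 mL/L = 578.03 mL.
R = (PIP − Pplat)/V̇ = (18.9 − 12.4) / 0.5667 = 6.5/0.5667 = 11.47 cmH2O·s/L.
C = Vt/(Pplat − PEEP) = 578.03 / (12.4 − 4) = 578.03/8.4 = 68.813 mL/cmH2O.
τ = R × C = 11.47 × 0.06881 L/cmH2O = 0.7893 s.
Fraction remaining = e^(−Te/τ) = e^(−1.70/0.7893) = 0.116.
Trapped volume = 578.03 × 0.116 = 67.051 mL.

67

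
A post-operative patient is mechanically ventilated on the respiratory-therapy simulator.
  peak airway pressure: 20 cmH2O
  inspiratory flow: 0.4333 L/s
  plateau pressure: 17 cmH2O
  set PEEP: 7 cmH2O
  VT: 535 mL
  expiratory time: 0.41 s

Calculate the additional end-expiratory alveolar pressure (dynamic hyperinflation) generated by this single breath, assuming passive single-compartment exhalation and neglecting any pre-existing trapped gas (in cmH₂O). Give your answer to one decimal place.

R = (PIP − Pplat)/V̇ = (20 − 17) / 0.4333 = 3.0/0.4333 = 6.924 cmH2O·s/L.
C = Vt/(Pplat − PEEP) = 535.0 / (17 − 7) = 535.0/10.0 = 53.5 mL/cmH2O.
τ = R × C = 6.924 × 0.0535 L/cmH2O = 0.3704 s.
Fraction remaining = e^(−Te/τ) = e^(−0.41/0.3704) = 0.3306; trapped volume = 535.0 × 0.3306 = 176.87 mL.
Additional alveolar pressure from trapping ≈ V_trapped / C = 176.87 / 53.5 = 3.306 cmH2O.

3.3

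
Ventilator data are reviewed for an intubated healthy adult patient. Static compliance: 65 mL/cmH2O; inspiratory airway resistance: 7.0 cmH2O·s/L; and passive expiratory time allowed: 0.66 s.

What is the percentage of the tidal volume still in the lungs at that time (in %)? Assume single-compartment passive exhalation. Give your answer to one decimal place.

23.4

τ = R × C = 7.0 × 65 mL/cmH2O = 7.0 × 0.065 L/cmH2O = 0.455 s.
Passive exhalation: V(t)/V₀ = e^(−t/τ) = e^(−0.66/0.455) = 0.2344.
Fraction remaining = 0.2344 → 23.44%.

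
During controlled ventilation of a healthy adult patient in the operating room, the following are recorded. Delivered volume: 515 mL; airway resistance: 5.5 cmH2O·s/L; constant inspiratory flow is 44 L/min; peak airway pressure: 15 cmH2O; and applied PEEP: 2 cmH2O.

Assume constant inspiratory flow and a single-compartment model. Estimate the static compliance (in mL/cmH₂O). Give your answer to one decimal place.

57.4

Flow: 44 L/min ÷ 60 = 0.7333 L/s.
Equation of motion (constant flow): PIP = Vt/C + R·V̇ + PEEP.
Vt/C = PIP − R·V̇ − PEEP = 15 − 5.5×0.7333 − 2 = 15 − 4.033 − 2 = 8.967 cmH2O.
C = Vt / 8.967 = 515 / 8.967 = 57.433 mL/cmH2O.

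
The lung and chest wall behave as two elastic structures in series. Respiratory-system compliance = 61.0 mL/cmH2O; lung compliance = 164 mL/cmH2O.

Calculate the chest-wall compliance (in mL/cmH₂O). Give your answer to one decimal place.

97.1

1/Ccw = 1/Crs − 1/CL.
1/Ccw = 1/61.0 − 1/164 = 0.0103.
Ccw = 97.087 mL/cmH2O.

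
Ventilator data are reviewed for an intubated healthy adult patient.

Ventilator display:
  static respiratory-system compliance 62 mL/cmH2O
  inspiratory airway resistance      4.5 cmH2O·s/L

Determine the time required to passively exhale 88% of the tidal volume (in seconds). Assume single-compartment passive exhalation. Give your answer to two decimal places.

0.59

τ = R × C = 4.5 × 62 mL/cmH2O = 4.5 × 0.062 L/cmH2O = 0.279 s.
Exhaled fraction f = 1 − e^(−t/τ) → t = −τ·ln(1 − f) = −0.279·ln(0.12) = 0.5916 s.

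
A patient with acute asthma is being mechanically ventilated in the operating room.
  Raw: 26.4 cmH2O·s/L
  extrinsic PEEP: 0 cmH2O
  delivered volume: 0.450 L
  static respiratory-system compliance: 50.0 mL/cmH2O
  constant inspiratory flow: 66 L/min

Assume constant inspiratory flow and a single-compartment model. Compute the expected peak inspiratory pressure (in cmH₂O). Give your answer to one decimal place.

Flow: 66 L/min ÷ 60 = 1.1 L/s.
Equation of motion (constant flow): PIP = Vt/C + R·V̇ + PEEP.
PIP = 450/50.0 + 26.4×1.1 + 0 = 9.0 + 29.04 + 0 = 38.04 cmH2O.

38.0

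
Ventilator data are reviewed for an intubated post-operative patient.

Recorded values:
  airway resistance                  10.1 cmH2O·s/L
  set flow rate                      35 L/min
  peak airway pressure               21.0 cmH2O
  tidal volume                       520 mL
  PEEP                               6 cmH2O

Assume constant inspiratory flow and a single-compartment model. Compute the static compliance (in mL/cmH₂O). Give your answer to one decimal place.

57.1

Flow: 35 L/min ÷ 60 = 0.5833 L/s.
Equation of motion (constant flow): PIP = Vt/C + R·V̇ + PEEP.
Vt/C = PIP − R·V̇ − PEEP = 21.0 − 10.1×0.5833 − 6 = 21.0 − 5.891 − 6 = 9.109 cmH2O.
C = Vt / 9.109 = 520 / 9.109 = 57.086 mL/cmH2O.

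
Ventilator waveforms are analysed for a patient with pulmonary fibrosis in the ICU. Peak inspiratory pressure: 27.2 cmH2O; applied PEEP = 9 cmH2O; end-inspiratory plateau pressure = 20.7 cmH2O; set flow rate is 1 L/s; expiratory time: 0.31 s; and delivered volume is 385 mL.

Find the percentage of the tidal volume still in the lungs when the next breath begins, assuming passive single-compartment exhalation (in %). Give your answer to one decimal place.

23.5

R = (PIP − Pplat)/V̇ = (27.2 − 20.7) / 1 = 6.5/1 = 6.5 cmH2O·s/L.
C = Vt/(Pplat − PEEP) = 385.0 / (20.7 − 9) = 385.0/11.7 = 32.906 mL/cmH2O.
τ = R × C = 6.5 × 0.03291 L/cmH2O = 0.2139 s.
Fraction remaining at end-expiration = e^(−Te/τ) = e^(−0.31/0.2139) = 0.2347 → 23.47%.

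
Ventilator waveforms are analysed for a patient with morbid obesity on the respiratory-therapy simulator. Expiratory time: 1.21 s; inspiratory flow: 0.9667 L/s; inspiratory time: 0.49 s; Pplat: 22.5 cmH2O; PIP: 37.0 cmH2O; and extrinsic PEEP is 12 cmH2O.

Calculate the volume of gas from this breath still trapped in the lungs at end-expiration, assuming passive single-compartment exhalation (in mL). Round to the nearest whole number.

Vt = flow × Ti = 0.9667 L/s × 0.49 s × 1000 mL/L = 473.68 mL.
R = (PIP − Pplat)/V̇ = (37.0 − 22.5) / 0.9667 = 14.5/0.9667 = 14.999 cmH2O·s/L.
C = Vt/(Pplat − PEEP) = 473.68 / (22.5 − 12) = 473.68/10.5 = 45.112 mL/cmH2O.
τ = R × C = 14.999 × 0.04511 L/cmH2O = 0.6766 s.
Fraction remaining = e^(−Te/τ) = e^(−1.21/0.6766) = 0.1672.
Trapped volume = 473.68 × 0.1672 = 79.199 mL.

79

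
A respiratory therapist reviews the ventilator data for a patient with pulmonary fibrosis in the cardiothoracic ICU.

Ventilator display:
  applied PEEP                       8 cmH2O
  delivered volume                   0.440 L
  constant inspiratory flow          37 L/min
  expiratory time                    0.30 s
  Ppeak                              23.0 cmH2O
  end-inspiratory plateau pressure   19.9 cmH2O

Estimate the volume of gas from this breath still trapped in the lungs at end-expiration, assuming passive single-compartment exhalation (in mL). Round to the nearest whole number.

Flow: 37 L/min ÷ 60 = 0.6167 L/s.
R = (PIP − Pplat)/V̇ = (23.0 − 19.9) / 0.6167 = 3.1/0.6167 = 5.027 cmH2O·s/L.
C = Vt/(Pplat − PEEP) = 440.0 / (19.9 − 8) = 440.0/11.9 = 36.975 mL/cmH2O.
τ = R × C = 5.027 × 0.03698 L/cmH2O = 0.1859 s.
Fraction remaining = e^(−Te/τ) = e^(−0.30/0.1859) = 0.1991.
Trapped volume = 440.0 × 0.1991 = 87.604 mL.

88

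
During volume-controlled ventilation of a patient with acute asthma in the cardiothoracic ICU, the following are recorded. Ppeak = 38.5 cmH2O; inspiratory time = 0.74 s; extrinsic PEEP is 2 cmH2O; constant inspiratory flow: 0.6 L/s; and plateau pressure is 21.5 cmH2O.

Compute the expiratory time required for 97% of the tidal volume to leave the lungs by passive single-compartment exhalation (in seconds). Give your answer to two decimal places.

2.26

Vt = flow × Ti = 0.6 L/s × 0.74 s × 1000 mL/L = 444.0 mL.
R = (PIP − Pplat)/V̇ = (38.5 − 21.5) / 0.6 = 17.0/0.6 = 28.333 cmH2O·s/L.
C = Vt/(Pplat − PEEP) = 444.0 / (21.5 − 2) = 444.0/19.5 = 22.769 mL/cmH2O.
τ = R × C = 28.333 × 0.02277 L/cmH2O = 0.6451 s.
t = −τ·ln(1 − 0.97) = −0.6451·ln(0.03) = 2.262 s.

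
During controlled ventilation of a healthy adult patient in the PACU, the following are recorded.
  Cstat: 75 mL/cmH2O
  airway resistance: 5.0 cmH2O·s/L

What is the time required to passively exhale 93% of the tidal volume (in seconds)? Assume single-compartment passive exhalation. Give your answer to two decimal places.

1.00

τ = R × C = 5.0 × 75 mL/cmH2O = 5.0 × 0.075 L/cmH2O = 0.375 s.
Exhaled fraction f = 1 − e^(−t/τ) → t = −τ·ln(1 − f) = −0.375·ln(0.07) = 0.9972 s.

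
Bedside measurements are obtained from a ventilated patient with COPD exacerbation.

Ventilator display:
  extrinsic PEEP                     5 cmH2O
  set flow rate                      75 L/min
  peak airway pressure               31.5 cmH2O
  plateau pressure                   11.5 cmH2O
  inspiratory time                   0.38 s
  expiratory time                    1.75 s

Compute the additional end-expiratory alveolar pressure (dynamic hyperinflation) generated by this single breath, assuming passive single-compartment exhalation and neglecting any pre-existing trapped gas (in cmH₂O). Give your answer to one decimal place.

Flow: 75 L/min ÷ 60 = 1.25 L/s.
Vt = flow × Ti = 1.25 L/s × 0.38 s × 1000 mL/L = 475.0 mL.
R = (PIP − Pplat)/V̇ = (31.5 − 11.5) / 1.25 = 20.0/1.25 = 16.0 cmH2O·s/L.
C = Vt/(Pplat − PEEP) = 475.0 / (11.5 − 5) = 475.0/6.5 = 73.077 mL/cmH2O.
τ = R × C = 16.0 × 0.07308 L/cmH2O = 1.169 s.
Fraction remaining = e^(−Te/τ) = e^(−1.75/1.169) = 0.2238; trapped volume = 475.0 × 0.2238 = 106.31 mL.
Additional alveolar pressure from trapping ≈ V_trapped / C = 106.31 / 73.077 = 1.455 cmH2O.

1.5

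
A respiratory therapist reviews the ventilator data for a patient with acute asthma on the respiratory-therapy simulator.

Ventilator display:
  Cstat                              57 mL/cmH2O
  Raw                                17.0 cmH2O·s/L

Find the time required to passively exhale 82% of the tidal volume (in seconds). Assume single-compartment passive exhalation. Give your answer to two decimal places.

τ = R × C = 17.0 × 57 mL/cmH2O = 17.0 × 0.057 L/cmH2O = 0.969 s.
Exhaled fraction f = 1 − e^(−t/τ) → t = −τ·ln(1 − f) = −0.969·ln(0.18) = 1.662 s.

1.66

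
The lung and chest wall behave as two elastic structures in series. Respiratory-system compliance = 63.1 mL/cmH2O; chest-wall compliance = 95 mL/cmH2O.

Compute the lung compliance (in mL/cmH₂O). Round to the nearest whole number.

188

1/CL = 1/Crs − 1/Ccw.
1/CL = 1/63.1 − 1/95 = 0.005322.
CL = 187.9 mL/cmH2O.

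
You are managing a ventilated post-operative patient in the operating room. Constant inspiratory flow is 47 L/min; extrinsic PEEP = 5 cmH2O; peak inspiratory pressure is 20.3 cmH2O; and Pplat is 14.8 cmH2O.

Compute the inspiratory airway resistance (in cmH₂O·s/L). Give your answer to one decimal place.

Flow: 47 L/min ÷ 60 = 0.7833 L/s.
Raw = (PIP − Pplat) / flow = (20.3 − 14.8) / 0.7833 = 5.5 / 0.7833 = 7.022 cmH2O·s/L.

7.0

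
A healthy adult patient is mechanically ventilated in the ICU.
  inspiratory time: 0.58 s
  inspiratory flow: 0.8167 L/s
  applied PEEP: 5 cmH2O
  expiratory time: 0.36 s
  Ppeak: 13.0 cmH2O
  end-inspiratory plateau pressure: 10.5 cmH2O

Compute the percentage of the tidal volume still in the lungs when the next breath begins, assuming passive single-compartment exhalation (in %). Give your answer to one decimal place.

Vt = flow × Ti = 0.8167 L/s × 0.58 s × 1000 mL/L = 473.69 mL.
R = (PIP − Pplat)/V̇ = (13.0 − 10.5) / 0.8167 = 2.5/0.8167 = 3.061 cmH2O·s/L.
C = Vt/(Pplat − PEEP) = 473.69 / (10.5 − 5) = 473.69/5.5 = 86.125 mL/cmH2O.
τ = R × C = 3.061 × 0.08613 L/cmH2O = 0.2636 s.
Fraction remaining at end-expiration = e^(−Te/τ) = e^(−0.36/0.2636) = 0.2552 → 25.52%.

25.5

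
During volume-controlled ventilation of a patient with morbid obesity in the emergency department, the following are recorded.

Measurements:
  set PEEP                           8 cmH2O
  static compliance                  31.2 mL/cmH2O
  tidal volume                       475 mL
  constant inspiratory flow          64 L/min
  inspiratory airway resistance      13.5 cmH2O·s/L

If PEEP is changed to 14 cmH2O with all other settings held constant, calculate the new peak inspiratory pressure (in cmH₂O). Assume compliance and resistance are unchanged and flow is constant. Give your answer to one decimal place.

Flow: 64 L/min ÷ 60 = 1.0667 L/s.
PIP = Vt/C + R·V̇ + PEEP (constant-flow equation of motion).
Only the baseline term changes: ΔPIP = ΔPEEP = 14 − 8 = 6.0 cmH2O.
Original PIP = 475/31.2 + 13.5×1.0667 + 8 = 37.625 cmH2O; new PIP = 37.625 + (6.0) = 43.625 cmH2O.

43.6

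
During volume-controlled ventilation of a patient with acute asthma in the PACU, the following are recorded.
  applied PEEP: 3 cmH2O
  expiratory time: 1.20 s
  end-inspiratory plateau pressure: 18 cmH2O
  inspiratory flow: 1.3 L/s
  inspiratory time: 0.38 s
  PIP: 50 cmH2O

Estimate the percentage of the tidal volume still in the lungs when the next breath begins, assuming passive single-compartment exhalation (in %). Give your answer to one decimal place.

22.8

Vt = flow × Ti = 1.3 L/s × 0.38 s × 1000 mL/L = 494.0 mL.
R = (PIP − Pplat)/V̇ = (50 − 18) / 1.3 = 32.0/1.3 = 24.615 cmH2O·s/L.
C = Vt/(Pplat − PEEP) = 494.0 / (18 − 3) = 494.0/15.0 = 32.933 mL/cmH2O.
τ = R × C = 24.615 × 0.03293 L/cmH2O = 0.8106 s.
Fraction remaining at end-expiration = e^(−Te/τ) = e^(−1.20/0.8106) = 0.2276 → 22.76%.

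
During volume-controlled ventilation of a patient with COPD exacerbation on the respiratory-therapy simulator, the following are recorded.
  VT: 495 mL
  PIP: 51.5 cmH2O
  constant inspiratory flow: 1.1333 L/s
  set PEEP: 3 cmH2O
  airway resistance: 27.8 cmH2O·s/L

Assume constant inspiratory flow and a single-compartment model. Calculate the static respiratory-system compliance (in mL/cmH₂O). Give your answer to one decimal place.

Equation of motion (constant flow): PIP = Vt/C + R·V̇ + PEEP.
Vt/C = PIP − R·V̇ − PEEP = 51.5 − 27.8×1.1333 − 3 = 51.5 − 31.506 − 3 = 16.994 cmH2O.
C = Vt / 16.994 = 495 / 16.994 = 29.128 mL/cmH2O.

29.1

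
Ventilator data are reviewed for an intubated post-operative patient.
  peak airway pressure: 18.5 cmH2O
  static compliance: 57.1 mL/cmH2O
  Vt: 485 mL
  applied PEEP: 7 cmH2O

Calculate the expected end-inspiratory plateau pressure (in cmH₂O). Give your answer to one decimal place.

Pplat = PEEP + Vt / Cstat = 7 + 485 / 57.1 = 7 + 8.494 = 15.494 cmH2O.

15.5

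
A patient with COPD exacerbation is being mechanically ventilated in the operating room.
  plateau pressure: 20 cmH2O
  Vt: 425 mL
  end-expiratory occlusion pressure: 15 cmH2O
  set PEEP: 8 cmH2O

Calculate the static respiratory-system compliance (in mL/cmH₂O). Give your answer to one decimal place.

End-expiratory occlusion gives total PEEP = 15 cmH2O (intrinsic PEEP = 15 − 8 = 7). Use total PEEP for the elastic gradient.
Cstat = Vt / (Pplat − PEEPtotal) = 425 / (20 − 15) = 425 / 5.0 = 85.0 mL/cmH2O.

85.0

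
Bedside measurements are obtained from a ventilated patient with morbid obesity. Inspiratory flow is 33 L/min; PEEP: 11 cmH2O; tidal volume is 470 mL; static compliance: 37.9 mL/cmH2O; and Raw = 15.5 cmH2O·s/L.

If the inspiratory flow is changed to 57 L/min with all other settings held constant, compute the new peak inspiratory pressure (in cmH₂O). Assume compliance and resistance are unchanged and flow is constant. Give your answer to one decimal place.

Flow: 33 L/min ÷ 60 = 0.55 L/s.
New flow: 57 L/min ÷ 60 = 0.95 L/s.
PIP = Vt/C + R·V̇ + PEEP (constant-flow equation of motion).
Only the resistive term changes: ΔPIP = R × ΔV̇ = 15.5 × (0.95 − 0.55) = 15.5 × 0.4 = 6.2 cmH2O.
Original PIP = 470/37.9 + 15.5×0.55 + 11 = 31.926 cmH2O; new PIP = 31.926 + (6.2) = 38.126 cmH2O.

38.1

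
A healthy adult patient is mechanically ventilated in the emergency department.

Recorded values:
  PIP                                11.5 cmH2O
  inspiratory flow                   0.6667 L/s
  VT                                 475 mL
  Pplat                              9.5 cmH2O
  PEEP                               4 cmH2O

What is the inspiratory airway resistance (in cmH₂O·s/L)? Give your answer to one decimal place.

3.0

Raw = (PIP − Pplat) / flow = (11.5 − 9.5) / 0.6667 = 2.0 / 0.6667 = 3.0 cmH2O·s/L.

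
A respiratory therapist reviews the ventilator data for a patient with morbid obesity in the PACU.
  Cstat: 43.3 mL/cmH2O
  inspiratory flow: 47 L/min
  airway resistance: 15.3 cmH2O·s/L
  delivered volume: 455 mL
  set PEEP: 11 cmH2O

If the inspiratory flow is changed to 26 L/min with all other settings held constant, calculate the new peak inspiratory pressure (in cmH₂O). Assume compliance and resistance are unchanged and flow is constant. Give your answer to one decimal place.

28.1

Flow: 47 L/min ÷ 60 = 0.7833 L/s.
New flow: 26 L/min ÷ 60 = 0.4333 L/s.
PIP = Vt/C + R·V̇ + PEEP (constant-flow equation of motion).
Only the resistive term changes: ΔPIP = R × ΔV̇ = 15.3 × (0.4333 − 0.7833) = 15.3 × -0.35 = -5.355 cmH2O.
Original PIP = 455/43.3 + 15.3×0.7833 + 11 = 33.493 cmH2O; new PIP = 33.493 + (-5.355) = 28.138 cmH2O.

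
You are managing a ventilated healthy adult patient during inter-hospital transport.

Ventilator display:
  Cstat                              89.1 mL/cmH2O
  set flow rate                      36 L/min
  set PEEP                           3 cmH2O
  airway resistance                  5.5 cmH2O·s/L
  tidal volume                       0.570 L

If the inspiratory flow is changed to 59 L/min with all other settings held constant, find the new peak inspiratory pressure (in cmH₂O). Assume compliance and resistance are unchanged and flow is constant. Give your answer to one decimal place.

14.8

Flow: 36 L/min ÷ 60 = 0.6 L/s.
New flow: 59 L/min ÷ 60 = 0.9833 L/s.
PIP = Vt/C + R·V̇ + PEEP (constant-flow equation of motion).
Only the resistive term changes: ΔPIP = R × ΔV̇ = 5.5 × (0.9833 − 0.6) = 5.5 × 0.3833 = 2.108 cmH2O.
Original PIP = 570/89.1 + 5.5×0.6 + 3 = 12.697 cmH2O; new PIP = 12.697 + (2.108) = 14.805 cmH2O.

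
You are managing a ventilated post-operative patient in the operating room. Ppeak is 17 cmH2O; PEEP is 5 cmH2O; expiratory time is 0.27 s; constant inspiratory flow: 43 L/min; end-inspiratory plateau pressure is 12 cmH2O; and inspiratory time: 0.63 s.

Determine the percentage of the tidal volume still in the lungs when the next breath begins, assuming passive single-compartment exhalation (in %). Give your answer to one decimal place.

54.9

Flow: 43 L/min ÷ 60 = 0.7167 L/s.
Vt = flow × Ti = 0.7167 L/s × 0.63 s × 1000 mL/L = 451.52 mL.
R = (PIP − Pplat)/V̇ = (17 − 12) / 0.7167 = 5.0/0.7167 = 6.976 cmH2O·s/L.
C = Vt/(Pplat − PEEP) = 451.52 / (12 − 5) = 451.52/7.0 = 64.503 mL/cmH2O.
τ = R × C = 6.976 × 0.0645 L/cmH2O = 0.45 s.
Fraction remaining at end-expiration = e^(−Te/τ) = e^(−0.27/0.45) = 0.5488 → 54.88%.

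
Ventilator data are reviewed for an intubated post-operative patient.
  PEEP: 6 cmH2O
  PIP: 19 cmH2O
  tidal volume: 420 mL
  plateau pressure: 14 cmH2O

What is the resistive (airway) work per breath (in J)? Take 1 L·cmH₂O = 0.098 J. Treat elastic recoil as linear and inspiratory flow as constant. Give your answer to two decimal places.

With constant inspiratory flow the resistive pressure is constant at PIP − Pplat = 19 − 14 = 5.0 cmH2O, so resistive work = 5.0 × 0.420 = 2.1 L·cmH2O.
× 0.098 J/(L·cmH2O) → 0.2058 J.

0.21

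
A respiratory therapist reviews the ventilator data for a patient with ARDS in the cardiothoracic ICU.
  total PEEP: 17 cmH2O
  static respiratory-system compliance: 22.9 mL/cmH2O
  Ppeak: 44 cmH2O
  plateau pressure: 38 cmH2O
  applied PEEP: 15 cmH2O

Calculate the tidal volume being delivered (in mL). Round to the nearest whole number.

End-expiratory occlusion gives total PEEP = 17 cmH2O (intrinsic PEEP = 17 − 15 = 2). Use total PEEP for the elastic gradient.
Vt = Cstat × (Pplat − PEEPtotal) = 22.9 × (38 − 17) = 22.9 × 21.0 = 480.9 mL.

481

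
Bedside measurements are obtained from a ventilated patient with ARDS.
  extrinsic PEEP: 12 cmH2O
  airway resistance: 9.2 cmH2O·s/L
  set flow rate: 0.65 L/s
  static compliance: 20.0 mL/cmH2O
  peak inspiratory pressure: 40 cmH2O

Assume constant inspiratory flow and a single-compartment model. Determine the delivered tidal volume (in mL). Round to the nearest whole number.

Equation of motion (constant flow): PIP = Vt/C + R·V̇ + PEEP.
Vt/C = PIP − R·V̇ − PEEP = 40 − 5.98 − 12 = 22.02 cmH2O.
Vt = C × 22.02 = 20.0 × 22.02 = 440.4 mL.

440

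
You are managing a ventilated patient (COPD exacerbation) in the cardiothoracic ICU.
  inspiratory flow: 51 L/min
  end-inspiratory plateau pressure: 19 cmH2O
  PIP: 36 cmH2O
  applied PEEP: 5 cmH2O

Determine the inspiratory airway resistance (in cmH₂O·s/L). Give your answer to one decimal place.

20.0

Flow: 51 L/min ÷ 60 = 0.85 L/s.
Raw = (PIP − Pplat) / flow = (36 − 19) / 0.85 = 17.0 / 0.85 = 20.0 cmH2O·s/L.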